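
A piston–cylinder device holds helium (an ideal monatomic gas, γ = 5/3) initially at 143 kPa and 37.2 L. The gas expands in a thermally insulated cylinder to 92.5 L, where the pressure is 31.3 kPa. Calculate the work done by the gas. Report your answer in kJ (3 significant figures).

W ≈ 3.64 kJ

Adiabatic: W = (P₁V₁ − P₂V₂)/(γ − 1) with γ = 5/3.
P₁V₁ = 5320 J, P₂V₂ = 2895 J.
W = (5320 − 2895) / 0.6667 = 3637 J.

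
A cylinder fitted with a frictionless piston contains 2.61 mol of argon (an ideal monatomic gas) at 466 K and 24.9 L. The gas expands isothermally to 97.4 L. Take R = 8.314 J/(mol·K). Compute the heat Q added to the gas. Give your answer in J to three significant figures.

Isothermal ⇒ ΔU = 0, so Q = W = nRT ln(V₂/V₁).
Q = (2.61)(8.314)(466) ln(97.4/24.9) = 10112 × 1.364 = 13792 J.

Q ≈ 13800 J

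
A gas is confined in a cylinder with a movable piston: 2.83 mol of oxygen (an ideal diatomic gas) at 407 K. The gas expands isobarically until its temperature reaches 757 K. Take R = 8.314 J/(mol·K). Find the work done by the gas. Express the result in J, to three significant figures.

W ≈ 8240 J

Isobaric: W = P ΔV = nR ΔT.
W = (2.83)(8.314)(757 − 407) = 8235 J.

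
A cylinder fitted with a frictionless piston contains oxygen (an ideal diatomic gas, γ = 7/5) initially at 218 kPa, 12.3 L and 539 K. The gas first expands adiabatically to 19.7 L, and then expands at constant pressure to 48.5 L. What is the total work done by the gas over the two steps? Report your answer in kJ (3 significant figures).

W_total ≈ 4.40 kJ

Step 1 (adiabatic): W = (P₁V₁ − P₂V₂)/(γ−1) = (2681 − 2221)/0.4 = 1151 J.
After step 1: P = 112.7 kPa, V = 19.7 L, T = 446.4 K.
Step 2 (isobaric): W = PΔV = (112.7 kPa)(48.5 − 19.7 L) = 3247 J.
W_total = 1151 + 3247 = 4398 J.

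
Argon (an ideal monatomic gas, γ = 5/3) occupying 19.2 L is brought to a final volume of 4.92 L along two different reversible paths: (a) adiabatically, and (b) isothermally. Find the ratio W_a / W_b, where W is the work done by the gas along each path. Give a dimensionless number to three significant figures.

Path (a) adiabatic: W = P₁V₁(1 − (V₁/V₂)^(γ−1))/(γ−1) → W_a/(P₁V₁) = -2.218.
Path (b) isothermal: W = P₁V₁ ln(V₂/V₁) → W_b/(P₁V₁) = -1.362.
W_a / W_b = -2.218 / -1.362 = 1.629.

W_a / W_b ≈ 1.63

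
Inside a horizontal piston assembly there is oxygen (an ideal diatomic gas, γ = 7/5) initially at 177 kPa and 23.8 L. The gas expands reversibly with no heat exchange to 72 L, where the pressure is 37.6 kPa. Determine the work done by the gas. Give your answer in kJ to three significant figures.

W ≈ 3.76 kJ

Adiabatic: W = (P₁V₁ − P₂V₂)/(γ − 1) with γ = 7/5.
P₁V₁ = 4213 J, P₂V₂ = 2707 J.
W = (4213 − 2707) / 0.4 = 3764 J.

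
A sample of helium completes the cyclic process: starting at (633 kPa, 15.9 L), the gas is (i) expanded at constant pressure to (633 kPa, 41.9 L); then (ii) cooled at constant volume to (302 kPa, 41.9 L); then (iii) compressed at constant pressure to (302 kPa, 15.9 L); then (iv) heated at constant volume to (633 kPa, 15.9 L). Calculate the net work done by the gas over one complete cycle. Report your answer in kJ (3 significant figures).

Constant-volume legs do no work.
W(i) = (633)(41.9 − 15.9) = 16458 J; W(iii) = (302)(15.9 − 41.9) = -7852 J.
W_net = 16458 − 7852 = 8606 J (the clockwise enclosed area).

W_net ≈ 8.61 kJ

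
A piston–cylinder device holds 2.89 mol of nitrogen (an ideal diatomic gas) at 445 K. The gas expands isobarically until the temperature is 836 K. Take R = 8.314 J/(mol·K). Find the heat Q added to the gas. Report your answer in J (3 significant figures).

Isobaric: W = nRΔT = (2.89)(8.314)(391) = 9395 J.
ΔU = nCᵥΔT with Cᵥ = 5R/2: ΔU = (2.89)(20.79)(391) = 23487 J.
Q = ΔU + W = 23487 + 9395 = 32882 J.

Q ≈ 32900 J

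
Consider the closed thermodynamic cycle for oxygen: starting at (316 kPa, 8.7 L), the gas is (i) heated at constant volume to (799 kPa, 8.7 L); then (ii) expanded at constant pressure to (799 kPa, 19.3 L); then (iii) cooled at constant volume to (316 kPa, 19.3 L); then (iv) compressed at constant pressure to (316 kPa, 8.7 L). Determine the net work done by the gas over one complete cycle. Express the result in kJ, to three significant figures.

W_net ≈ 5.12 kJ

Constant-volume legs do no work.
W(ii) = (799)(19.3 − 8.7) = 8469 J; W(iv) = (316)(8.7 − 19.3) = -3350 J.
W_net = 8469 − 3350 = 5120 J (the clockwise enclosed area).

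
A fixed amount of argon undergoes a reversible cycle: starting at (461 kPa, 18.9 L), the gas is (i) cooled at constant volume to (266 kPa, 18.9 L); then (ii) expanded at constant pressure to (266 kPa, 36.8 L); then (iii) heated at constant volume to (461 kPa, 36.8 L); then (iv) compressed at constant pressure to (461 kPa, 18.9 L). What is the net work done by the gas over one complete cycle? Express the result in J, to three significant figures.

W_net ≈ -3490 J

Constant-volume legs do no work.
W(ii) = (266)(36.8 − 18.9) = 4761 J; W(iv) = (461)(18.9 − 36.8) = -8252 J.
W_net = 4761 − 8252 = -3490 J (the counter-clockwise enclosed area).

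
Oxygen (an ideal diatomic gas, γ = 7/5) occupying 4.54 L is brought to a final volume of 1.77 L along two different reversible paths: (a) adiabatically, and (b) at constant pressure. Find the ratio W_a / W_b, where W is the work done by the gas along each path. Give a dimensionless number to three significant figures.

Path (a) adiabatic: W = P₁V₁(1 − (V₁/V₂)^(γ−1))/(γ−1) → W_a/(P₁V₁) = -1.144.
Path (b) isobaric: W = P₁(V₂ − V₁) → W_b/(P₁V₁) = -0.6101.
W_a / W_b = -1.144 / -0.6101 = 1.875.

W_a / W_b ≈ 1.87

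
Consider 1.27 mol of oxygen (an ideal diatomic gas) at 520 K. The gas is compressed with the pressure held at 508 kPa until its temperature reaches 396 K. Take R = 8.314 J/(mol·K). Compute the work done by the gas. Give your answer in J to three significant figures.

Isobaric: W = P ΔV = nR ΔT.
W = (1.27)(8.314)(396 − 520) = -1309 J.

W ≈ -1310 J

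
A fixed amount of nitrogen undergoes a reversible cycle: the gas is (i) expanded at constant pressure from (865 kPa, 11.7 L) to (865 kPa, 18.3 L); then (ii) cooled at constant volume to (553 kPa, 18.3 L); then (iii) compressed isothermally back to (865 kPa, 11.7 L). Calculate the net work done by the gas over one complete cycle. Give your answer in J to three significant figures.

W_net ≈ 1180 J

Leg (i): W = PΔV = (865)(18.3 − 11.7) = 5709 J.
Leg (ii): W = 0.
Leg (iii): W = PᵢVᵢ ln(V_f/Vᵢ) = (10120) ln(11.7/18.3) = -4527 J.
W_net = 5709 − 4527 = 1182 J.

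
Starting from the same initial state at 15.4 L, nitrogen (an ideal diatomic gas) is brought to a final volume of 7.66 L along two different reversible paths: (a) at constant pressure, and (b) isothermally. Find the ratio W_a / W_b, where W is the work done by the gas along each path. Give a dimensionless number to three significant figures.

W_a / W_b ≈ 0.720

Path (a) isobaric: W = P₁(V₂ − V₁) → W_a/(P₁V₁) = -0.5026.
Path (b) isothermal: W = P₁V₁ ln(V₂/V₁) → W_b/(P₁V₁) = -0.6984.
W_a / W_b = -0.5026 / -0.6984 = 0.7197.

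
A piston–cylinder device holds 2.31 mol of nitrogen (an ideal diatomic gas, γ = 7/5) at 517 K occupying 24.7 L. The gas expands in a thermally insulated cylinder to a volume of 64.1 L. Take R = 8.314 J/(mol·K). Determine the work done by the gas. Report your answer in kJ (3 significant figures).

Adiabatic: TV^(γ−1) = const with γ = 7/5.
T₂ = T₁ (V₁/V₂)^(γ−1) = 517 × (24.7/64.1)^0.4 = 517 × 0.6829 = 353 K.
W_by = nCᵥ(T₁ − T₂) = (2.31)(20.79)(517 − 353) = 7872 J.

W ≈ 7.87 kJ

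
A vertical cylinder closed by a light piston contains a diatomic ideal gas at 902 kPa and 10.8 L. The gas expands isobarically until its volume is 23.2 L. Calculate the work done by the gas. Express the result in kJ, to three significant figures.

Isobaric: W = P ΔV.
W = (902 kPa)(23.2 − 10.8 L) = (902)(12.4) = 11185 J.

W ≈ 11.2 kJ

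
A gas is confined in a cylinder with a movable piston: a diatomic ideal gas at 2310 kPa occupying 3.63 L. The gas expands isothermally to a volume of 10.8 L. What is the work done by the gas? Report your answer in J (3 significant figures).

Isothermal: W = nRT ln(V₂/V₁) = P₁V₁ ln(V₂/V₁).
P₁V₁ = (2310 kPa)(3.63 L) = 8385 J.
W = 8385 × ln(10.8/3.63) = 8385 × 1.09
W_by_gas = 9143 J.

W ≈ 9140 J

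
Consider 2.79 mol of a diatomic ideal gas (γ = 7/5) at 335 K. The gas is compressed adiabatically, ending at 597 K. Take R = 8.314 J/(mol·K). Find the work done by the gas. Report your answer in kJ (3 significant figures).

W ≈ -15.2 kJ

Adiabatic ⇒ Q = 0, so W_by = −ΔU = nCᵥ(T₁ − T₂).
Cᵥ = 5R/2 = 20.79 J/(mol·K).
W = (2.79)(20.79)(335 − 597) = -15193 J.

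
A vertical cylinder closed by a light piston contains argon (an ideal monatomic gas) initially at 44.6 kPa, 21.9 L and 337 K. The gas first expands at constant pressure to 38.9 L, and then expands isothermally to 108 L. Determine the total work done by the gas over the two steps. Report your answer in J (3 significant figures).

W_total ≈ 2530 J

Step 1 (isobaric): W = PΔV = (44.6 kPa)(38.9 − 21.9 L) = 758.2 J.
After step 1: P = 44.6 kPa, V = 38.9 L, T = 598.6 K.
Step 2 (isothermal): W = P₁V₁ ln(V₂/V₁) = (1735) ln(108/38.9) = 1772 J.
W_total = 758.2 + 1772 = 2530 J.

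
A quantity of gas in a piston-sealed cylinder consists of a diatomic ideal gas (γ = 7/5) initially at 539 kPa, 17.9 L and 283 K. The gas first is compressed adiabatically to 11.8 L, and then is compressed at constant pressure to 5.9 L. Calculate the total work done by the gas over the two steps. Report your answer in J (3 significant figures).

Step 1 (adiabatic): W = (P₁V₁ − P₂V₂)/(γ−1) = (9648 − 11398)/0.4 = -4375 J.
After step 1: P = 965.9 kPa, V = 11.8 L, T = 334.3 K.
Step 2 (isobaric): W = PΔV = (965.9 kPa)(5.9 − 11.8 L) = -5699 J.
W_total = -4375 − 5699 = -10074 J.

W_total ≈ -10100 J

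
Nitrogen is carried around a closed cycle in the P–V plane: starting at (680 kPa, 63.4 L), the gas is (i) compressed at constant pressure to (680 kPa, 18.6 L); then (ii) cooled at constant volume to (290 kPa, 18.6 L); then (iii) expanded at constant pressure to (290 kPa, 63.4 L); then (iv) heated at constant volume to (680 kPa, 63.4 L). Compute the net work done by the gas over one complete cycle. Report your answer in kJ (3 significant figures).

W_net ≈ -17.5 kJ

Constant-volume legs do no work.
W(i) = (680)(18.6 − 63.4) = -30464 J; W(iii) = (290)(63.4 − 18.6) = 12992 J.
W_net = -30464 + 12992 = -17472 J (the counter-clockwise enclosed area).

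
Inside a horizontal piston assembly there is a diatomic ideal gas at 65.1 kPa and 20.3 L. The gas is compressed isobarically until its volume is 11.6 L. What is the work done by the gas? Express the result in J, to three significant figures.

Isobaric: W = P ΔV.
W = (65.1 kPa)(11.6 − 20.3 L) = (65.1)(-8.7) = -566.4 J.

W ≈ -566 J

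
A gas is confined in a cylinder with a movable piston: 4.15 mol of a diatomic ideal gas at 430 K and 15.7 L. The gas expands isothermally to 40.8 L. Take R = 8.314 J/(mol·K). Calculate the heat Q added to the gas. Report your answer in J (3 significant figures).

Isothermal ⇒ ΔU = 0, so Q = W = nRT ln(V₂/V₁).
Q = (4.15)(8.314)(430) ln(40.8/15.7) = 14836 × 0.955 = 14169 J.

Q ≈ 14200 J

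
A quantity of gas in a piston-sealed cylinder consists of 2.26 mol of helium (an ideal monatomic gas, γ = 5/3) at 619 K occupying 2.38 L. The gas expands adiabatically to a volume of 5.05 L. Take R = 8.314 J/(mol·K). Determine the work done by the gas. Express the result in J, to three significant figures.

Adiabatic: TV^(γ−1) = const with γ = 5/3.
T₂ = T₁ (V₁/V₂)^(γ−1) = 619 × (2.38/5.05)^0.667 = 619 × 0.6056 = 374.9 K.
W_by = nCᵥ(T₁ − T₂) = (2.26)(12.47)(619 − 374.9) = 6881 J.

W ≈ 6880 J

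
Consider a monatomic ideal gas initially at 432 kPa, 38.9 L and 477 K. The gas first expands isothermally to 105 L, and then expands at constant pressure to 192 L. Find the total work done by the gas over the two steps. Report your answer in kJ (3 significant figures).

W_total ≈ 30.6 kJ

Step 1 (isothermal): W = P₁V₁ ln(V₂/V₁) = (16805) ln(105/38.9) = 16687 J.
After step 1: P = 160 kPa, V = 105 L, T = 477 K.
Step 2 (isobaric): W = PΔV = (160 kPa)(192 − 105 L) = 13924 J.
W_total = 16687 + 13924 = 30611 J.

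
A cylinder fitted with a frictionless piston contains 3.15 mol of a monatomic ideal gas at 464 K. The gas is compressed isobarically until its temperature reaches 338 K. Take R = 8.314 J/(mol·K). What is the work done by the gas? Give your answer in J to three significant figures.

Isobaric: W = P ΔV = nR ΔT.
W = (3.15)(8.314)(338 − 464) = -3300 J.

W ≈ -3300 J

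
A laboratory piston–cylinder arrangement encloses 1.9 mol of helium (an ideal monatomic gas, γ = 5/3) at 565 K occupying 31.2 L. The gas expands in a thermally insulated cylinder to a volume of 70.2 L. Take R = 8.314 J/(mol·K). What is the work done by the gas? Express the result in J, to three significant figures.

W ≈ 5590 J

Adiabatic: TV^(γ−1) = const with γ = 5/3.
T₂ = T₁ (V₁/V₂)^(γ−1) = 565 × (31.2/70.2)^0.667 = 565 × 0.5824 = 329 K.
W_by = nCᵥ(T₁ − T₂) = (1.9)(12.47)(565 − 329) = 5591 J.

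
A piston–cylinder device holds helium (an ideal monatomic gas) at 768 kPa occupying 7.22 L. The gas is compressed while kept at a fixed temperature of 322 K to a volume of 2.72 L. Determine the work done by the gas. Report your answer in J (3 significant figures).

W ≈ -5410 J

Isothermal: W = nRT ln(V₂/V₁) = P₁V₁ ln(V₂/V₁).
P₁V₁ = (768 kPa)(7.22 L) = 5545 J.
W = 5545 × ln(2.72/7.22) = 5545 × -0.9762
W_by_gas = -5413 J.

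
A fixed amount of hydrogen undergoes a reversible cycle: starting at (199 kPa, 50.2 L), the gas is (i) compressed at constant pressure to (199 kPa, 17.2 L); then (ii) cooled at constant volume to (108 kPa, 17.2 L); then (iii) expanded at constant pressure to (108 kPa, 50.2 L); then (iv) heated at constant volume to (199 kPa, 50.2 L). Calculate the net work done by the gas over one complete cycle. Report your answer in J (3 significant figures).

Constant-volume legs do no work.
W(i) = (199)(17.2 − 50.2) = -6567 J; W(iii) = (108)(50.2 − 17.2) = 3564 J.
W_net = -6567 + 3564 = -3003 J (the counter-clockwise enclosed area).

W_net ≈ -3000 J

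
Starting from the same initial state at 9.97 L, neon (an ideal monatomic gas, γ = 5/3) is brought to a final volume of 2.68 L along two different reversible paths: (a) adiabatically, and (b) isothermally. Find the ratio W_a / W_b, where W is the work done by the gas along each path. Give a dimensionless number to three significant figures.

W_a / W_b ≈ 1.60

Path (a) adiabatic: W = P₁V₁(1 − (V₁/V₂)^(γ−1))/(γ−1) → W_a/(P₁V₁) = -2.101.
Path (b) isothermal: W = P₁V₁ ln(V₂/V₁) → W_b/(P₁V₁) = -1.314.
W_a / W_b = -2.101 / -1.314 = 1.599.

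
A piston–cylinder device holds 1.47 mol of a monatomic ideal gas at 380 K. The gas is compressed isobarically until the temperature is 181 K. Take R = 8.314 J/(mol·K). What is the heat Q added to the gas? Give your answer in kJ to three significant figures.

Q ≈ -6.08 kJ

Isobaric: W = nRΔT = (1.47)(8.314)(-199) = -2432 J.
ΔU = nCᵥΔT with Cᵥ = 3R/2: ΔU = (1.47)(12.47)(-199) = -3648 J.
Q = ΔU + W = -3648 − 2432 = -6080 J.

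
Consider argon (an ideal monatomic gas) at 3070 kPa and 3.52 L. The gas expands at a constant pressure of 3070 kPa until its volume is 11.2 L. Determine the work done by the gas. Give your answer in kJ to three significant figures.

Isobaric: W = P ΔV.
W = (3070 kPa)(11.2 − 3.52 L) = (3070)(7.68) = 23578 J.

W ≈ 23.6 kJ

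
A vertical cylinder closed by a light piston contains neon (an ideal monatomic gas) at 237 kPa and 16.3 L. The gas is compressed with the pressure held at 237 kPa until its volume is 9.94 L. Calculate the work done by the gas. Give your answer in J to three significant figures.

W ≈ -1510 J

Isobaric: W = P ΔV.
W = (237 kPa)(9.94 − 16.3 L) = (237)(-6.36) = -1507 J.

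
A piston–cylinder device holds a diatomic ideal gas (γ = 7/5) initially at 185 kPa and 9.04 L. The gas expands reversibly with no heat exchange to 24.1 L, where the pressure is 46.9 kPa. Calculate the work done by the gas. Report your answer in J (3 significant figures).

W ≈ 1360 J

Adiabatic: W = (P₁V₁ − P₂V₂)/(γ − 1) with γ = 7/5.
P₁V₁ = 1672 J, P₂V₂ = 1130 J.
W = (1672 − 1130) / 0.4 = 1355 J.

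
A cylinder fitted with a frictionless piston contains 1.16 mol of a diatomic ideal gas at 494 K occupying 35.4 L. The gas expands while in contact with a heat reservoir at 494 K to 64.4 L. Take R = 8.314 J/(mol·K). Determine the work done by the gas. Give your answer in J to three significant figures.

W ≈ 2850 J

Isothermal: W = nRT ln(V₂/V₁).
W = (1.16)(8.314)(494) × ln(64.4/35.4)
  = 4764 × 0.5984
W_by_gas = 2851 J.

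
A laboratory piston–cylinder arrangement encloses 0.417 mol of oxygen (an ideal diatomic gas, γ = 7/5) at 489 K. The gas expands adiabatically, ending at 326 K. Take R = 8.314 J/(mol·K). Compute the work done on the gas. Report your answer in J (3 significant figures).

Adiabatic ⇒ Q = 0, so W_by = −ΔU = nCᵥ(T₁ − T₂).
Cᵥ = 5R/2 = 20.79 J/(mol·K).
W = (0.417)(20.79)(489 − 326) = 1413 J.
Work on gas = −W_by = -1413 J.

W ≈ -1410 J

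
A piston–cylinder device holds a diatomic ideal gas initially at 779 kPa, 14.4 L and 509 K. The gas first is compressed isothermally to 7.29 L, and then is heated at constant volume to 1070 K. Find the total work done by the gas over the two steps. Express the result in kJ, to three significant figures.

W_total ≈ -7.64 kJ

Step 1 (isothermal): W = P₁V₁ ln(V₂/V₁) = (11218) ln(7.29/14.4) = -7636 J.
Step 2 (isochoric): W = 0 (constant volume).
W_total = -7636 + 0 = -7636 J.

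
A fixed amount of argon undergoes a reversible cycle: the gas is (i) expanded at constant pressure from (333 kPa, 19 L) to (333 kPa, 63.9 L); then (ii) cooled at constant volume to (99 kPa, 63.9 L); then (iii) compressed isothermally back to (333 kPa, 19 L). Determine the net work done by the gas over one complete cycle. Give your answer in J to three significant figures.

W_net ≈ 7280 J

Leg (i): W = PΔV = (333)(63.9 − 19) = 14952 J.
Leg (ii): W = 0.
Leg (iii): W = PᵢVᵢ ln(V_f/Vᵢ) = (6326) ln(19/63.9) = -7673 J.
W_net = 14952 − 7673 = 7279 J.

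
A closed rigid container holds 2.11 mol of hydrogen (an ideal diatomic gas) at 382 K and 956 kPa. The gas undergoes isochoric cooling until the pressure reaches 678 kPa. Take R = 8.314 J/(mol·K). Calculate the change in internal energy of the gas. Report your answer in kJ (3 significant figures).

ΔU ≈ -4.87 kJ

Constant volume ⇒ W = 0, so Q = ΔU = nCᵥΔT with Cᵥ = 5R/2 = 20.79 J/(mol·K).
At constant V, T₂/T₁ = P₂/P₁ ⇒ ΔT = T₁(P₂/P₁ − 1) = 382·(678/956 − 1) = -111.1 K.
ΔU = (2.11)(20.79)(-111.1) = -4872 J.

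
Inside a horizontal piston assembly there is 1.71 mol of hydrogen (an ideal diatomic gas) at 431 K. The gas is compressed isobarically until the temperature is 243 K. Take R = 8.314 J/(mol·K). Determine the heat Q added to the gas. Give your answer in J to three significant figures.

Isobaric: W = nRΔT = (1.71)(8.314)(-188) = -2673 J.
ΔU = nCᵥΔT with Cᵥ = 5R/2: ΔU = (1.71)(20.79)(-188) = -6682 J.
Q = ΔU + W = -6682 − 2673 = -9355 J.

Q ≈ -9350 J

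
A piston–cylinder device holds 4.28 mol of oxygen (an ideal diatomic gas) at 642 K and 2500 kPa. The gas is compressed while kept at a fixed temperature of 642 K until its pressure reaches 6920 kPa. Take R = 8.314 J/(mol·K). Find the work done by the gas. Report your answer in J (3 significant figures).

W ≈ -23300 J

Isothermal process: W = nRT ln(V₂/V₁) = nRT ln(P₁/P₂).
W = (4.28)(8.314)(642) × ln(2500/6920)
  = 22845 × ln(0.3613) = 22845 × -1.018
W_by_gas = -23259 J.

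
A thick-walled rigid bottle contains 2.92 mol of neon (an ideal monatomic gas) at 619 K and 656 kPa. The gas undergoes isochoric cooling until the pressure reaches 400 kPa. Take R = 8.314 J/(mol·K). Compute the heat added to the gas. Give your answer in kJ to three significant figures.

Q ≈ -8.80 kJ

Constant volume ⇒ W = 0, so Q = ΔU = nCᵥΔT with Cᵥ = 3R/2 = 12.47 J/(mol·K).
At constant V, T₂/T₁ = P₂/P₁ ⇒ ΔT = T₁(P₂/P₁ − 1) = 619·(400/656 − 1) = -241.6 K.
ΔU = (2.92)(12.47)(-241.6) = -8797 J.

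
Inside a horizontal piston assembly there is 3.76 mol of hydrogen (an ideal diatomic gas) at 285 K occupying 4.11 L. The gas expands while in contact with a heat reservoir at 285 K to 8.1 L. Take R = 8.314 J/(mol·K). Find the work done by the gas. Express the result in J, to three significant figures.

W ≈ 6040 J

Isothermal: W = nRT ln(V₂/V₁).
W = (3.76)(8.314)(285) × ln(8.1/4.11)
  = 8909 × 0.6784
W_by_gas = 6044 J.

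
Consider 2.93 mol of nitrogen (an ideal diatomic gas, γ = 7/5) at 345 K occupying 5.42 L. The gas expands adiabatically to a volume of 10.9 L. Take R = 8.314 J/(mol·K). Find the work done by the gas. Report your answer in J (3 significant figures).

W ≈ 5120 J

Adiabatic: TV^(γ−1) = const with γ = 7/5.
T₂ = T₁ (V₁/V₂)^(γ−1) = 345 × (5.42/10.9)^0.4 = 345 × 0.7562 = 260.9 K.
W_by = nCᵥ(T₁ − T₂) = (2.93)(20.79)(345 − 260.9) = 5123 J.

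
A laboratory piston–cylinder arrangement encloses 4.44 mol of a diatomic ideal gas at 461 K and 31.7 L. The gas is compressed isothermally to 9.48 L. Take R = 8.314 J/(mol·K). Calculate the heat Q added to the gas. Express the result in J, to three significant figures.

Q ≈ -20500 J

Isothermal ⇒ ΔU = 0, so Q = W = nRT ln(V₂/V₁).
Q = (4.44)(8.314)(461) ln(9.48/31.7) = 17017 × -1.207 = -20542 J.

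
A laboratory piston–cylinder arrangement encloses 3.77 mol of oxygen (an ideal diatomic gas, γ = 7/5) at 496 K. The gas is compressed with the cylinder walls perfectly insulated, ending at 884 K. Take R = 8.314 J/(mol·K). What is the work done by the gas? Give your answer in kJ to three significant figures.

W ≈ -30.4 kJ

Adiabatic ⇒ Q = 0, so W_by = −ΔU = nCᵥ(T₁ − T₂).
Cᵥ = 5R/2 = 20.79 J/(mol·K).
W = (3.77)(20.79)(496 − 884) = -30403 J.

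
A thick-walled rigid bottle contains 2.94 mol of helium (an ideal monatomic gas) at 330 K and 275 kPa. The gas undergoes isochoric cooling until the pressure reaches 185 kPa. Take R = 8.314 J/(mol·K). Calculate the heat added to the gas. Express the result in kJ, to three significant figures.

Q ≈ -3.96 kJ

Constant volume ⇒ W = 0, so Q = ΔU = nCᵥΔT with Cᵥ = 3R/2 = 12.47 J/(mol·K).
At constant V, T₂/T₁ = P₂/P₁ ⇒ ΔT = T₁(P₂/P₁ − 1) = 330·(185/275 − 1) = -108 K.
ΔU = (2.94)(12.47)(-108) = -3960 J.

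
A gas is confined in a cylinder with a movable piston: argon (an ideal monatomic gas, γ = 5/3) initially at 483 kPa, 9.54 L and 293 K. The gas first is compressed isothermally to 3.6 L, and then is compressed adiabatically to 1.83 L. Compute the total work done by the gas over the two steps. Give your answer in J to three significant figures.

W_total ≈ -8430 J

Step 1 (isothermal): W = P₁V₁ ln(V₂/V₁) = (4608) ln(3.6/9.54) = -4491 J.
After step 1: P = 1280 kPa, V = 3.6 L, T = 293 K.
Step 2 (adiabatic): W = (P₁V₁ − P₂V₂)/(γ−1) = (4608 − 7234)/0.667 = -3940 J.
W_total = -4491 − 3940 = -8430 J.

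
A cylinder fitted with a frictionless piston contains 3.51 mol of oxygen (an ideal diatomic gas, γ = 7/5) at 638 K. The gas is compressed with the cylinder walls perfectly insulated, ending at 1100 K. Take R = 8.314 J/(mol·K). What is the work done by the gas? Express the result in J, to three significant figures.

W ≈ -33700 J

Adiabatic ⇒ Q = 0, so W_by = −ΔU = nCᵥ(T₁ − T₂).
Cᵥ = 5R/2 = 20.79 J/(mol·K).
W = (3.51)(20.79)(638 − 1100) = -33705 J.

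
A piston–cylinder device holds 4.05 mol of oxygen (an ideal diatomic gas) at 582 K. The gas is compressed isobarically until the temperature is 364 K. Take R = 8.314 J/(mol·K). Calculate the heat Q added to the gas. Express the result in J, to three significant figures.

Isobaric: W = nRΔT = (4.05)(8.314)(-218) = -7340 J.
ΔU = nCᵥΔT with Cᵥ = 5R/2: ΔU = (4.05)(20.79)(-218) = -18351 J.
Q = ΔU + W = -18351 − 7340 = -25692 J.

Q ≈ -25700 J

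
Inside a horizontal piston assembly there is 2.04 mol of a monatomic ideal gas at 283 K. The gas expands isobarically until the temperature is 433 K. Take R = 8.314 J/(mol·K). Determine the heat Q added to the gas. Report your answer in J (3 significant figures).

Q ≈ 6360 J

Isobaric: W = nRΔT = (2.04)(8.314)(150) = 2544 J.
ΔU = nCᵥΔT with Cᵥ = 3R/2: ΔU = (2.04)(12.47)(150) = 3816 J.
Q = ΔU + W = 3816 + 2544 = 6360 J.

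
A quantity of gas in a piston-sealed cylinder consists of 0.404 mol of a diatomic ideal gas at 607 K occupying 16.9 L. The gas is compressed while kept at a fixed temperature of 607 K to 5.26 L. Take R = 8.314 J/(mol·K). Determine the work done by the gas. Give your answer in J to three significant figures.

Isothermal: W = nRT ln(V₂/V₁).
W = (0.404)(8.314)(607) × ln(5.26/16.9)
  = 2039 × -1.167
W_by_gas = -2380 J.

W ≈ -2380 J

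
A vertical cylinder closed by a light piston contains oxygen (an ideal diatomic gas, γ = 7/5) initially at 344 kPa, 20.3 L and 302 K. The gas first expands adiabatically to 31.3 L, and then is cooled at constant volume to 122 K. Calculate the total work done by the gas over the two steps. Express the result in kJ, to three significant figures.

W_total ≈ 2.78 kJ

Step 1 (adiabatic): W = (P₁V₁ − P₂V₂)/(γ−1) = (6983 − 5873)/0.4 = 2776 J.
Step 2 (isochoric): W = 0 (constant volume).
W_total = 2776 + 0 = 2776 J.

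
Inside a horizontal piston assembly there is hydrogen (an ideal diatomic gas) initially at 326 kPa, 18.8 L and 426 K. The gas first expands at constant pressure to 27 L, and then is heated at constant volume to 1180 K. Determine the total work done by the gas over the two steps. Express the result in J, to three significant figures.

Step 1 (isobaric): W = PΔV = (326 kPa)(27 − 18.8 L) = 2673 J.
Step 2 (isochoric): W = 0 (constant volume).
W_total = 2673 + 0 = 2673 J.

W_total ≈ 2670 J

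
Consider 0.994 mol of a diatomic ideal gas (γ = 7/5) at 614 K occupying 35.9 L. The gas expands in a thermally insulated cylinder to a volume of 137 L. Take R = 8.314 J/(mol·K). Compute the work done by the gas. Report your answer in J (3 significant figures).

Adiabatic: TV^(γ−1) = const with γ = 7/5.
T₂ = T₁ (V₁/V₂)^(γ−1) = 614 × (35.9/137)^0.4 = 614 × 0.5853 = 359.4 K.
W_by = nCᵥ(T₁ − T₂) = (0.994)(20.79)(614 − 359.4) = 5261 J.

W ≈ 5260 J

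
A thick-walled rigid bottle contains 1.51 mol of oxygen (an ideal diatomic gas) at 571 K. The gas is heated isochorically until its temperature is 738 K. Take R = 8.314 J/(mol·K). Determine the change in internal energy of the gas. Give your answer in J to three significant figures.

ΔU ≈ 5240 J

Constant volume ⇒ W = 0, so Q = ΔU = nCᵥΔT with Cᵥ = 5R/2 = 20.79 J/(mol·K).
ΔU = (1.51)(20.79)(738 − 571) = 5241 J.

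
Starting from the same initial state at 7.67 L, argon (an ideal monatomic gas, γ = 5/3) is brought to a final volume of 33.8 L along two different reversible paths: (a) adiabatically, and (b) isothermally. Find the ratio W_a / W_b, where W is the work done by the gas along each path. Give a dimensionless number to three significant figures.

Path (a) adiabatic: W = P₁V₁(1 − (V₁/V₂)^(γ−1))/(γ−1) → W_a/(P₁V₁) = 0.9419.
Path (b) isothermal: W = P₁V₁ ln(V₂/V₁) → W_b/(P₁V₁) = 1.483.
W_a / W_b = 0.9419 / 1.483 = 0.6351.

W_a / W_b ≈ 0.635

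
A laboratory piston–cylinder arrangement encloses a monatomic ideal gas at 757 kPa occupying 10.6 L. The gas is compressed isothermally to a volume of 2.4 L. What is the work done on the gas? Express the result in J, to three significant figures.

W ≈ 11900 J

Isothermal: W = nRT ln(V₂/V₁) = P₁V₁ ln(V₂/V₁).
P₁V₁ = (757 kPa)(10.6 L) = 8024 J.
W = 8024 × ln(2.4/10.6) = 8024 × -1.485
W_by_gas = -11919 J; work on gas = −W_by = 11919 J.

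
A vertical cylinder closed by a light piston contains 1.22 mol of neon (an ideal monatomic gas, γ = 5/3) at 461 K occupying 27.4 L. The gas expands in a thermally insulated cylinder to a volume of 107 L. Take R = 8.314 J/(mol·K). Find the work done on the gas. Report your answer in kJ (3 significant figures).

W ≈ -4.19 kJ

Adiabatic: TV^(γ−1) = const with γ = 5/3.
T₂ = T₁ (V₁/V₂)^(γ−1) = 461 × (27.4/107)^0.667 = 461 × 0.4033 = 185.9 K.
W_by = nCᵥ(T₁ − T₂) = (1.22)(12.47)(461 − 185.9) = 4186 J.
Work on gas = −W_by = -4186 J.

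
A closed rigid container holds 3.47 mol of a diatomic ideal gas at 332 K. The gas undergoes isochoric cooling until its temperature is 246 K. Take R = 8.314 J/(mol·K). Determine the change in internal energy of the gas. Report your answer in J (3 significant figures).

Constant volume ⇒ W = 0, so Q = ΔU = nCᵥΔT with Cᵥ = 5R/2 = 20.79 J/(mol·K).
ΔU = (3.47)(20.79)(246 − 332) = -6203 J.

ΔU ≈ -6200 J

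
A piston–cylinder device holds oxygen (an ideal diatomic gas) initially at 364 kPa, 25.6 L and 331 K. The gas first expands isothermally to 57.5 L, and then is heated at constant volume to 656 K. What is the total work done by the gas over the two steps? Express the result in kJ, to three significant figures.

Step 1 (isothermal): W = P₁V₁ ln(V₂/V₁) = (9318) ln(57.5/25.6) = 7540 J.
Step 2 (isochoric): W = 0 (constant volume).
W_total = 7540 + 0 = 7540 J.

W_total ≈ 7.54 kJ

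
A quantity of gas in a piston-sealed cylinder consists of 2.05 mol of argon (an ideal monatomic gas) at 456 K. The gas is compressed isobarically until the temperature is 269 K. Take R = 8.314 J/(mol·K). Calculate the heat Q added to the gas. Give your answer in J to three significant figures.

Isobaric: W = nRΔT = (2.05)(8.314)(-187) = -3187 J.
ΔU = nCᵥΔT with Cᵥ = 3R/2: ΔU = (2.05)(12.47)(-187) = -4781 J.
Q = ΔU + W = -4781 − 3187 = -7968 J.

Q ≈ -7970 J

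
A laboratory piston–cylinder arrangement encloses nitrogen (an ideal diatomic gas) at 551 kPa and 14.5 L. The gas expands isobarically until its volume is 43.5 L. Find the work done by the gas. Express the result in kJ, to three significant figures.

Isobaric: W = P ΔV.
W = (551 kPa)(43.5 − 14.5 L) = (551)(29) = 15979 J.

W ≈ 16.0 kJ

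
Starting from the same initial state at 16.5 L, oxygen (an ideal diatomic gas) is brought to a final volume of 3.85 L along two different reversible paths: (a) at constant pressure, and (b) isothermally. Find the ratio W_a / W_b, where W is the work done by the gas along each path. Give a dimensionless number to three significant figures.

Path (a) isobaric: W = P₁(V₂ − V₁) → W_a/(P₁V₁) = -0.7667.
Path (b) isothermal: W = P₁V₁ ln(V₂/V₁) → W_b/(P₁V₁) = -1.455.
W_a / W_b = -0.7667 / -1.455 = 0.5268.

W_a / W_b ≈ 0.527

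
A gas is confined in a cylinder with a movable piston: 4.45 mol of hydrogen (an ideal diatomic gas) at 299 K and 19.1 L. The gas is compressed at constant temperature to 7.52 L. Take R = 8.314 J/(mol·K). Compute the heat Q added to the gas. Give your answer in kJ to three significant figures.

Q ≈ -10.3 kJ

Isothermal ⇒ ΔU = 0, so Q = W = nRT ln(V₂/V₁).
Q = (4.45)(8.314)(299) ln(7.52/19.1) = 11062 × -0.9321 = -10311 J.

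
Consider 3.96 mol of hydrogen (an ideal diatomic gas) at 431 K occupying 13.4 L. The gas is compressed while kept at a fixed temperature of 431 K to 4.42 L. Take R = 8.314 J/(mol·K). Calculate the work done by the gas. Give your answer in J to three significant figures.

W ≈ -15700 J

Isothermal: W = nRT ln(V₂/V₁).
W = (3.96)(8.314)(431) × ln(4.42/13.4)
  = 14190 × -1.109
W_by_gas = -15738 J.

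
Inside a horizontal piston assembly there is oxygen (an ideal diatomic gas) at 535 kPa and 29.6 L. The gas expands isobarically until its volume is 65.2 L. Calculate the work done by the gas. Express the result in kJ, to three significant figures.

W ≈ 19.0 kJ

Isobaric: W = P ΔV.
W = (535 kPa)(65.2 − 29.6 L) = (535)(35.6) = 19046 J.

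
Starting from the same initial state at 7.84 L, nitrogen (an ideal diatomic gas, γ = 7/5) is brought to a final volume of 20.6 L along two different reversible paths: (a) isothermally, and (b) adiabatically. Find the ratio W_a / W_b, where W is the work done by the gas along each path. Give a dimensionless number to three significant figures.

Path (a) isothermal: W = P₁V₁ ln(V₂/V₁) → W_a/(P₁V₁) = 0.9661.
Path (b) adiabatic: W = P₁V₁(1 − (V₁/V₂)^(γ−1))/(γ−1) → W_b/(P₁V₁) = 0.8013.
W_a / W_b = 0.9661 / 0.8013 = 1.206.

W_a / W_b ≈ 1.21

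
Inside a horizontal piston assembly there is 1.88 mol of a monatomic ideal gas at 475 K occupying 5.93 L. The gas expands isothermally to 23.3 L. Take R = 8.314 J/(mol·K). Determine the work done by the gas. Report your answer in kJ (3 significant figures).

Isothermal: W = nRT ln(V₂/V₁).
W = (1.88)(8.314)(475) × ln(23.3/5.93)
  = 7424 × 1.368
W_by_gas = 10160 J.

W ≈ 10.2 kJ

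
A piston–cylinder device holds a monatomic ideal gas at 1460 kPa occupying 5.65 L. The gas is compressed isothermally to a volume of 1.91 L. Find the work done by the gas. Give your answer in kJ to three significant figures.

Isothermal: W = nRT ln(V₂/V₁) = P₁V₁ ln(V₂/V₁).
P₁V₁ = (1460 kPa)(5.65 L) = 8249 J.
W = 8249 × ln(1.91/5.65) = 8249 × -1.085
W_by_gas = -8946 J.

W ≈ -8.95 kJ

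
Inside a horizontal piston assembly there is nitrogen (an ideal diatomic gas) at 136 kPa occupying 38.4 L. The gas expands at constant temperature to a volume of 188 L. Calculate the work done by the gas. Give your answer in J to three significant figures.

W ≈ 8300 J

Isothermal: W = nRT ln(V₂/V₁) = P₁V₁ ln(V₂/V₁).
P₁V₁ = (136 kPa)(38.4 L) = 5222 J.
W = 5222 × ln(188/38.4) = 5222 × 1.588
W_by_gas = 8295 J.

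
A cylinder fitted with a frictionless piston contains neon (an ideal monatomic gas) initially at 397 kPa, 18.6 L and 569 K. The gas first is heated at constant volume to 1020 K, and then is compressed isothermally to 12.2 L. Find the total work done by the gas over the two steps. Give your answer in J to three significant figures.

W_total ≈ -5580 J

Step 1 (isochoric): W = 0 (constant volume).
After step 1: P = 711.7 kPa (V unchanged).
Step 2 (isothermal): W = P₁V₁ ln(V₂/V₁) = (13237) ln(12.2/18.6) = -5582 J.
W_total = 0 − 5582 = -5582 J.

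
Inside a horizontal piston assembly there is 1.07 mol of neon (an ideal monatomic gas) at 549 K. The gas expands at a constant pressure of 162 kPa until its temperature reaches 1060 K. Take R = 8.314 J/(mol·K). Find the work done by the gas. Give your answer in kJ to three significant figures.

W ≈ 4.55 kJ

Isobaric: W = P ΔV = nR ΔT.
W = (1.07)(8.314)(1060 − 549) = 4546 J.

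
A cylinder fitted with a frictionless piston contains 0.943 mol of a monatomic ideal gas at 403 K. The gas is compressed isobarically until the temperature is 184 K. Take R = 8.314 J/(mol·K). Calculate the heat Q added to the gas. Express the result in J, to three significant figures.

Isobaric: W = nRΔT = (0.943)(8.314)(-219) = -1717 J.
ΔU = nCᵥΔT with Cᵥ = 3R/2: ΔU = (0.943)(12.47)(-219) = -2575 J.
Q = ΔU + W = -2575 − 1717 = -4292 J.

Q ≈ -4290 J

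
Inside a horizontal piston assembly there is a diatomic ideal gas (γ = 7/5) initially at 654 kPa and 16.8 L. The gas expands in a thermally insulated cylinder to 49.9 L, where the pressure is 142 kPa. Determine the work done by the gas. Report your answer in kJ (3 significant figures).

Adiabatic: W = (P₁V₁ − P₂V₂)/(γ − 1) with γ = 7/5.
P₁V₁ = 10987 J, P₂V₂ = 7086 J.
W = (10987 − 7086) / 0.4 = 9754 J.

W ≈ 9.75 kJ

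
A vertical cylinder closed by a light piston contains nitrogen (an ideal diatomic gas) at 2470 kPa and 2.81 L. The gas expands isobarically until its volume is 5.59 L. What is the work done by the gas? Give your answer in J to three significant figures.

Isobaric: W = P ΔV.
W = (2470 kPa)(5.59 − 2.81 L) = (2470)(2.78) = 6867 J.

W ≈ 6870 J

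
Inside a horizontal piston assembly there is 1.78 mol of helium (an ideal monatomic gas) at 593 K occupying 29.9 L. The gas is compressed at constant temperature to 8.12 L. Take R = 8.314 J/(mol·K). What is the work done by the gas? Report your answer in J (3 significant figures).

W ≈ -11400 J

Isothermal: W = nRT ln(V₂/V₁).
W = (1.78)(8.314)(593) × ln(8.12/29.9)
  = 8776 × -1.304
W_by_gas = -11439 J.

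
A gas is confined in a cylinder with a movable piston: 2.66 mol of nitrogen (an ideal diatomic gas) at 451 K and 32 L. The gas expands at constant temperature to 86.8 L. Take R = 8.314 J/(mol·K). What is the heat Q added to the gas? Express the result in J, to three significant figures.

Isothermal ⇒ ΔU = 0, so Q = W = nRT ln(V₂/V₁).
Q = (2.66)(8.314)(451) ln(86.8/32) = 9974 × 0.9979 = 9953 J.

Q ≈ 9950 J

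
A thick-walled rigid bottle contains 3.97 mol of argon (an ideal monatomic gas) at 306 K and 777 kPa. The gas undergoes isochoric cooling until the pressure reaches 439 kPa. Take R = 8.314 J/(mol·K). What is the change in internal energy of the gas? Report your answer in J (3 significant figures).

Constant volume ⇒ W = 0, so Q = ΔU = nCᵥΔT with Cᵥ = 3R/2 = 12.47 J/(mol·K).
At constant V, T₂/T₁ = P₂/P₁ ⇒ ΔT = T₁(P₂/P₁ − 1) = 306·(439/777 − 1) = -133.1 K.
ΔU = (3.97)(12.47)(-133.1) = -6590 J.

ΔU ≈ -6590 J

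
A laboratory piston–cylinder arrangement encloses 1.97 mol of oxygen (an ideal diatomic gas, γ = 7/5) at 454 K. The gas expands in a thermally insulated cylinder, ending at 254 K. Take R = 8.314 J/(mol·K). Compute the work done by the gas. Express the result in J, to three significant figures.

W ≈ 8190 J

Adiabatic ⇒ Q = 0, so W_by = −ΔU = nCᵥ(T₁ − T₂).
Cᵥ = 5R/2 = 20.79 J/(mol·K).
W = (1.97)(20.79)(454 − 254) = 8189 J.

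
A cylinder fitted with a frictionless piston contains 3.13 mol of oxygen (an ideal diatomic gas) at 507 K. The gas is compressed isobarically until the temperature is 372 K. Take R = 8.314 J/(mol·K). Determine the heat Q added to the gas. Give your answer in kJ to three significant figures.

Q ≈ -12.3 kJ

Isobaric: W = nRΔT = (3.13)(8.314)(-135) = -3513 J.
ΔU = nCᵥΔT with Cᵥ = 5R/2: ΔU = (3.13)(20.79)(-135) = -8783 J.
Q = ΔU + W = -8783 − 3513 = -12296 J.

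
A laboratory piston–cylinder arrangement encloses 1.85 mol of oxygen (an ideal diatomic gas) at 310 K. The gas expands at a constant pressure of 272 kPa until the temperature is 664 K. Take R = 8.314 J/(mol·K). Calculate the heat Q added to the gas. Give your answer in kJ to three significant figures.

Isobaric: W = nRΔT = (1.85)(8.314)(354) = 5445 J.
ΔU = nCᵥΔT with Cᵥ = 5R/2: ΔU = (1.85)(20.79)(354) = 13612 J.
Q = ΔU + W = 13612 + 5445 = 19057 J.

Q ≈ 19.1 kJ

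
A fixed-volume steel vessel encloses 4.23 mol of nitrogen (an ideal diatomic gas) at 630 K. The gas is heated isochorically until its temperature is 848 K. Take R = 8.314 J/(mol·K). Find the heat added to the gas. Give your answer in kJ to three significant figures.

Q ≈ 19.2 kJ

Constant volume ⇒ W = 0, so Q = ΔU = nCᵥΔT with Cᵥ = 5R/2 = 20.79 J/(mol·K).
ΔU = (4.23)(20.79)(848 − 630) = 19167 J.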